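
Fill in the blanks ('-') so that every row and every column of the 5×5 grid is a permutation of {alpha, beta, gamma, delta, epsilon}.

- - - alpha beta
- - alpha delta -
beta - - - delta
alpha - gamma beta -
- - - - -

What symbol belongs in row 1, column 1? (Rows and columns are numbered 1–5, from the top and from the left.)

Cell (r3,c3): row 3 has {beta,delta}; column 3 has {alpha,gamma} → epsilon.
Cell (r3,c4): row 3 has {beta,delta,epsilon}; column 4 has {alpha,beta,delta} → gamma.
Cell (r4,c5): row 4 has {alpha,beta,gamma}; column 5 has {beta,delta} → epsilon.
Cell (r5,c4): row 5 is empty so far; column 4 has {alpha,beta,gamma,delta} → epsilon.
Cell (r1,c3): row 1 has {alpha,beta}; column 3 has {alpha,gamma,epsilon} → delta.
Cell (r2,c5): row 2 has {alpha,delta}; column 5 has {beta,delta,epsilon} → gamma.
Cell (r3,c2): row 3 has {beta,gamma,delta,epsilon}; column 2 is empty so far → alpha.
Cell (r4,c2): row 4 has {alpha,beta,gamma,epsilon}; column 2 has {alpha} → delta.
Cell (r5,c3): row 5 has {epsilon}; column 3 has {alpha,gamma,delta,epsilon} → beta.
Cell (r5,c5): row 5 has {beta,epsilon}; column 5 has {beta,gamma,delta,epsilon} → alpha.
Cell (r2,c1): row 2 has {alpha,gamma,delta}; column 1 has {alpha,beta} → epsilon.
Cell (r2,c2): row 2 has {alpha,gamma,delta,epsilon}; column 2 has {alpha,delta} → beta.
Cell (r5,c2): row 5 has {alpha,beta,epsilon}; column 2 has {alpha,beta,delta} → gamma.
Cell (r1,c1): row 1 has {alpha,beta,delta}; column 1 has {alpha,beta,epsilon} → gamma.

gamma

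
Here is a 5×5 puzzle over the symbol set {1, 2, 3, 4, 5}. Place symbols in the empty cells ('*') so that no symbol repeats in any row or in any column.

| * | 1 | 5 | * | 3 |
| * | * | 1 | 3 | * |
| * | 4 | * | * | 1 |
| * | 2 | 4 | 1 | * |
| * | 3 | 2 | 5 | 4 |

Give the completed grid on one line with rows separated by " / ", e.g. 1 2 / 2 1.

2 1 5 4 3 / 4 5 1 3 2 / 5 4 3 2 1 / 3 2 4 1 5 / 1 3 2 5 4

(r2,c2) = 5
(r2,c5) = 2
(r3,c3) = 3
(r3,c4) = 2
(r4,c5) = 5
(r5,c1) = 1
(r1,c4) = 4
(r2,c1) = 4
(r3,c1) = 5
(r4,c1) = 3
(r1,c1) = 2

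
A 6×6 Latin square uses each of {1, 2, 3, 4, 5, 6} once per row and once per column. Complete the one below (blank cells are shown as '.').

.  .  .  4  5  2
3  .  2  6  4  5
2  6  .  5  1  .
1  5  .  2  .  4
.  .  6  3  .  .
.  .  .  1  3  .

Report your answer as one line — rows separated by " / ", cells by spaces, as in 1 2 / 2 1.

6 3 1 4 5 2 / 3 1 2 6 4 5 / 2 6 4 5 1 3 / 1 5 3 2 6 4 / 5 4 6 3 2 1 / 4 2 5 1 3 6

Cell (r1,c1): row 1 has {2,4,5}; column 1 has {1,2,3} → 6.
Cell (r2,c2): row 2 has {2,3,4,5,6}; column 2 has {5,6} → 1.
Cell (r3,c6): row 3 has {1,2,5,6}; column 6 has {2,4,5} → 3.
Cell (r4,c3): row 4 has {1,2,4,5}; column 3 has {2,6} → 3.
Cell (r4,c5): row 4 has {1,2,3,4,5}; column 5 has {1,3,4,5} → 6.
Cell (r5,c5): row 5 has {3,6}; column 5 has {1,3,4,5,6} → 2.
Cell (r5,c6): row 5 has {2,3,6}; column 6 has {2,3,4,5} → 1.
Cell (r6,c6): row 6 has {1,3}; column 6 has {1,2,3,4,5} → 6.
Cell (r1,c2): row 1 has {2,4,5,6}; column 2 has {1,5,6} → 3.
Cell (r1,c3): row 1 has {2,3,4,5,6}; column 3 has {2,3,6} → 1.
Cell (r3,c3): row 3 has {1,2,3,5,6}; column 3 has {1,2,3,6} → 4.
Cell (r5,c2): row 5 has {1,2,3,6}; column 2 has {1,3,5,6} → 4.
Cell (r6,c2): row 6 has {1,3,6}; column 2 has {1,3,4,5,6} → 2.
Cell (r6,c3): row 6 has {1,2,3,6}; column 3 has {1,2,3,4,6} → 5.
Cell (r5,c1): row 5 has {1,2,3,4,6}; column 1 has {1,2,3,6} → 5.
Cell (r6,c1): row 6 has {1,2,3,5,6}; column 1 has {1,2,3,5,6} → 4.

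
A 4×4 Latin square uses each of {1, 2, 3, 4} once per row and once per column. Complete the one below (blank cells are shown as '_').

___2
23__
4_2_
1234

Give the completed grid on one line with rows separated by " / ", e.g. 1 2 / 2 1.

3 4 1 2 / 2 3 4 1 / 4 1 2 3 / 1 2 3 4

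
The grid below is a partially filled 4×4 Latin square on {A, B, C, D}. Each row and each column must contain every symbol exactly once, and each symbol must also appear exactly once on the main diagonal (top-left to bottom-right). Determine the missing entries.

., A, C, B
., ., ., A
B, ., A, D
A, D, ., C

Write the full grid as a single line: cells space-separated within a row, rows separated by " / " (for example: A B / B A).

D A C B / C B D A / B C A D / A D B C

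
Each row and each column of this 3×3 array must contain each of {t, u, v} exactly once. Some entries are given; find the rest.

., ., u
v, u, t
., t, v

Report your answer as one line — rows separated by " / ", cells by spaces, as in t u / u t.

(r1,c1) = t
(r1,c2) = v
(r3,c1) = u

t v u / v u t / u t v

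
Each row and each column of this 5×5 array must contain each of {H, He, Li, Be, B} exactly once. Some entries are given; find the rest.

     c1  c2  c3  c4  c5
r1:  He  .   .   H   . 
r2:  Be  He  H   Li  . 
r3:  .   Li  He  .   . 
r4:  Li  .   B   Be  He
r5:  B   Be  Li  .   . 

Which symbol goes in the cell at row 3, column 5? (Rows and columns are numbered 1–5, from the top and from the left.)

Be

(r1,c2) = B
(r1,c3) = Be
(r1,c5) = Li
(r2,c5) = B
(r3,c1) = H
(r3,c4) = B
(r3,c5) = Be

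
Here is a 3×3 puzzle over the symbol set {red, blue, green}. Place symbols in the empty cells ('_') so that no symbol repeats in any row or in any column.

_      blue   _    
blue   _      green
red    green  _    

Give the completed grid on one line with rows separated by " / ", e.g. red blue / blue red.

(r1,c1): row 1 has {blue}; column 1 has {red,blue}, so it must be green.
(r1,c3): row 1 has {blue,green}; column 3 has {green}, so it must be red.
(r2,c2): row 2 has {blue,green}; column 2 has {blue,green}, so it must be red.
(r3,c3): row 3 has {red,green}; column 3 has {red,green}, so it must be blue.

green blue red / blue red green / red green blue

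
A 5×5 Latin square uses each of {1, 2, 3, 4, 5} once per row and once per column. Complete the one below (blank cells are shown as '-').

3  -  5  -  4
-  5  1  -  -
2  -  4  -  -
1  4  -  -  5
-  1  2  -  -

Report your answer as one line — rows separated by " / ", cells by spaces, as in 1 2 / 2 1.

3 2 5 1 4 / 4 5 1 3 2 / 2 3 4 5 1 / 1 4 3 2 5 / 5 1 2 4 3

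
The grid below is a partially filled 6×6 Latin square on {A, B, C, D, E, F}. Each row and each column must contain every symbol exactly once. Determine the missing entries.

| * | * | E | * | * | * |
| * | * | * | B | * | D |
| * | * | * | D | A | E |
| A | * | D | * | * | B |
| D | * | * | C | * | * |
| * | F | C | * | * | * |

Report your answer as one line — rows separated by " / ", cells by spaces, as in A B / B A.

F D E A B C / E C A B F D / C B F D A E / A E D F C B / D A B C E F / B F C E D A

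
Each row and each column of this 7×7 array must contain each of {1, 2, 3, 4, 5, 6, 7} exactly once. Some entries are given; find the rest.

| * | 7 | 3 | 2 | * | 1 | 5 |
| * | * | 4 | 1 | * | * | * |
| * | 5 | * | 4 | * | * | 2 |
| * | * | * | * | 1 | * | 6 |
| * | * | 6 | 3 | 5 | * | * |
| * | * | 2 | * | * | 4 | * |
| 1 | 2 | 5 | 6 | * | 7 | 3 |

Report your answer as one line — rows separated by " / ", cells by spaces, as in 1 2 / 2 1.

4 7 3 2 6 1 5 / 6 3 4 1 2 5 7 / 3 5 1 4 7 6 2 / 2 4 7 5 1 3 6 / 7 1 6 3 5 2 4 / 5 6 2 7 3 4 1 / 1 2 5 6 4 7 3

(r2,c7): row 2 has {1,4}; column 7 has {2,3,5,6}, so it must be 7.
(r4,c3): row 4 has {1,6}; column 3 has {2,3,4,5,6}, so it must be 7.
(r4,c4): row 4 has {1,6,7}; column 4 has {1,2,3,4,6}, so it must be 5.
(r5,c6): row 5 has {3,5,6}; column 6 has {1,4,7}, so it must be 2.
(r6,c4): row 6 has {2,4}; column 4 has {1,2,3,4,5,6}, so it must be 7.
(r6,c7): row 6 has {2,4,7}; column 7 has {2,3,5,6,7}, so it must be 1.
(r7,c5): row 7 has {1,2,3,5,6,7}; column 5 has {1,5}, so it must be 4.
(r1,c5): row 1 has {1,2,3,5,7}; column 5 has {1,4,5}, so it must be 6.
(r3,c3): row 3 has {2,4,5}; column 3 has {2,3,4,5,6,7}, so it must be 1.
(r4,c6): row 4 has {1,5,6,7}; column 6 has {1,2,4,7}, so it must be 3.
(r5,c7): row 5 has {2,3,5,6}; column 7 has {1,2,3,5,6,7}, so it must be 4.
(r6,c5): row 6 has {1,2,4,7}; column 5 has {1,4,5,6}, so it must be 3.
(r1,c1): row 1 has {1,2,3,5,6,7}; column 1 has {1}, so it must be 4.
(r2,c5): row 2 has {1,4,7}; column 5 has {1,3,4,5,6}, so it must be 2.
(r3,c5): row 3 has {1,2,4,5}; column 5 has {1,2,3,4,5,6}, so it must be 7.
(r3,c6): row 3 has {1,2,4,5,7}; column 6 has {1,2,3,4,7}, so it must be 6.
(r4,c1): row 4 has {1,3,5,6,7}; column 1 has {1,4}, so it must be 2.
(r4,c2): row 4 has {1,2,3,5,6,7}; column 2 has {2,5,7}, so it must be 4.
(r5,c1): row 5 has {2,3,4,5,6}; column 1 has {1,2,4}, so it must be 7.
(r5,c2): row 5 has {2,3,4,5,6,7}; column 2 has {2,4,5,7}, so it must be 1.
(r6,c2): row 6 has {1,2,3,4,7}; column 2 has {1,2,4,5,7}, so it must be 6.
(r2,c2): row 2 has {1,2,4,7}; column 2 has {1,2,4,5,6,7}, so it must be 3.
(r2,c6): row 2 has {1,2,3,4,7}; column 6 has {1,2,3,4,6,7}, so it must be 5.
(r3,c1): row 3 has {1,2,4,5,6,7}; column 1 has {1,2,4,7}, so it must be 3.
(r6,c1): row 6 has {1,2,3,4,6,7}; column 1 has {1,2,3,4,7}, so it must be 5.
(r2,c1): row 2 has {1,2,3,4,5,7}; column 1 has {1,2,3,4,5,7}, so it must be 6.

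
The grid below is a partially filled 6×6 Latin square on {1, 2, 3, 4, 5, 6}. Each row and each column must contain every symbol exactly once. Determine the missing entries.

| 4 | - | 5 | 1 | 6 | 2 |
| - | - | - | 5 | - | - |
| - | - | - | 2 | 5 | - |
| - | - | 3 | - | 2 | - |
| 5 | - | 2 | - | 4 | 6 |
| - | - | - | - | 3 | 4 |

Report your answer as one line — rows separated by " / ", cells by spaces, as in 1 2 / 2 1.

4 3 5 1 6 2 / 6 2 4 5 1 3 / 3 4 6 2 5 1 / 1 6 3 4 2 5 / 5 1 2 3 4 6 / 2 5 1 6 3 4

(r1,c2): row 1 has {1,2,4,5,6}; column 2 is empty so far, so it must be 3.
(r2,c5): row 2 has {5}; column 5 has {2,3,4,5,6}, so it must be 1.
(r2,c6): row 2 has {1,5}; column 6 has {2,4,6}, so it must be 3.
(r3,c6): row 3 has {2,5}; column 6 has {2,3,4,6}, so it must be 1.
(r4,c6): row 4 has {2,3}; column 6 has {1,2,3,4,6}, so it must be 5.
(r5,c2): row 5 has {2,4,5,6}; column 2 has {3}, so it must be 1.
(r5,c4): row 5 has {1,2,4,5,6}; column 4 has {1,2,5}, so it must be 3.
(r6,c4): row 6 has {3,4}; column 4 has {1,2,3,5}, so it must be 6.
(r4,c4): row 4 has {2,3,5}; column 4 has {1,2,3,5,6}, so it must be 4.
(r6,c3): row 6 has {3,4,6}; column 3 has {2,3,5}, so it must be 1.
(r4,c2): row 4 has {2,3,4,5}; column 2 has {1,3}, so it must be 6.
(r6,c1): row 6 has {1,3,4,6}; column 1 has {4,5}, so it must be 2.
(r6,c2): row 6 has {1,2,3,4,6}; column 2 has {1,3,6}, so it must be 5.
(r2,c1): row 2 has {1,3,5}; column 1 has {2,4,5}, so it must be 6.
(r2,c3): row 2 has {1,3,5,6}; column 3 has {1,2,3,5}, so it must be 4.
(r3,c1): row 3 has {1,2,5}; column 1 has {2,4,5,6}, so it must be 3.
(r3,c2): row 3 has {1,2,3,5}; column 2 has {1,3,5,6}, so it must be 4.
(r3,c3): row 3 has {1,2,3,4,5}; column 3 has {1,2,3,4,5}, so it must be 6.
(r4,c1): row 4 has {2,3,4,5,6}; column 1 has {2,3,4,5,6}, so it must be 1.
(r2,c2): row 2 has {1,3,4,5,6}; column 2 has {1,3,4,5,6}, so it must be 2.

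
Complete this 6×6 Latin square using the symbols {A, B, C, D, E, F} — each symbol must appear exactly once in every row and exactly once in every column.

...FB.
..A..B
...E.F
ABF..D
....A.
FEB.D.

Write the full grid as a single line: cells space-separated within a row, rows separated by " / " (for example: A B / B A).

C D E F B A / E C A D F B / B A D E C F / A B F C E D / D F C B A E / F E B A D C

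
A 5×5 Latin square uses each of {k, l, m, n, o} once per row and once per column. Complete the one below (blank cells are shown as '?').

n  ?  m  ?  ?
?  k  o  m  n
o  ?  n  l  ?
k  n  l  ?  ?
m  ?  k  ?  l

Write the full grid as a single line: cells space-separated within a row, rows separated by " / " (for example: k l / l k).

(r2,c1) = l
(r3,c2) = m
(r3,c5) = k
(r4,c4) = o
(r4,c5) = m
(r5,c2) = o
(r5,c4) = n
(r1,c2) = l
(r1,c4) = k
(r1,c5) = o

n l m k o / l k o m n / o m n l k / k n l o m / m o k n l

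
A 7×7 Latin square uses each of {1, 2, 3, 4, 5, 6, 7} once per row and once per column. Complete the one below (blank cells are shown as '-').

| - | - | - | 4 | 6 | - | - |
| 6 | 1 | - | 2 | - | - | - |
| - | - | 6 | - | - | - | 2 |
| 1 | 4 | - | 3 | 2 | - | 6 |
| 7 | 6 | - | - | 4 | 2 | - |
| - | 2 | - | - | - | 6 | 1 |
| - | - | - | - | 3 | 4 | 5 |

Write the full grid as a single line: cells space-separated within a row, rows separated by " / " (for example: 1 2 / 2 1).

5 3 2 4 6 1 7 / 6 1 3 2 5 7 4 / 4 5 6 7 1 3 2 / 1 4 7 3 2 5 6 / 7 6 5 1 4 2 3 / 3 2 4 5 7 6 1 / 2 7 1 6 3 4 5

row 5 has {2,4,6,7}; column 7 has {1,2,5,6} — only 3 is left for (r5,c7).
row 7 has {3,4,5}; column 1 has {1,6,7} — only 2 is left for (r7,c1).
row 7 has {2,3,4,5}; column 2 has {1,2,4,6} — only 7 is left for (r7,c2).
row 7 has {2,3,4,5,7}; column 3 has {6} — only 1 is left for (r7,c3).
row 7 has {1,2,3,4,5,7}; column 4 has {2,3,4} — only 6 is left for (r7,c4).
row 1 has {4,6}; column 7 has {1,2,3,5,6} — only 7 is left for (r1,c7).
row 2 has {1,2,6}; column 7 has {1,2,3,5,6,7} — only 4 is left for (r2,c7).
row 5 has {2,3,4,6,7}; column 3 has {1,6} — only 5 is left for (r5,c3).
row 5 has {2,3,4,5,6,7}; column 4 has {2,3,4,6} — only 1 is left for (r5,c4).
row 4 has {1,2,3,4,6}; column 3 has {1,5,6} — only 7 is left for (r4,c3).
row 4 has {1,2,3,4,6,7}; column 6 has {2,4,6} — only 5 is left for (r4,c6).
row 2 has {1,2,4,6}; column 3 has {1,5,6,7} — only 3 is left for (r2,c3).
row 2 has {1,2,3,4,6}; column 6 has {2,4,5,6} — only 7 is left for (r2,c6).
row 6 has {1,2,6}; column 3 has {1,3,5,6,7} — only 4 is left for (r6,c3).
row 1 has {4,6,7}; column 3 has {1,3,4,5,6,7} — only 2 is left for (r1,c3).
row 2 has {1,2,3,4,6,7}; column 5 has {2,3,4,6} — only 5 is left for (r2,c5).
row 6 has {1,2,4,6}; column 5 has {2,3,4,5,6} — only 7 is left for (r6,c5).
row 3 has {2,6}; column 5 has {2,3,4,5,6,7} — only 1 is left for (r3,c5).
row 3 has {1,2,6}; column 6 has {2,4,5,6,7} — only 3 is left for (r3,c6).
row 6 has {1,2,4,6,7}; column 4 has {1,2,3,4,6} — only 5 is left for (r6,c4).
row 1 has {2,4,6,7}; column 6 has {2,3,4,5,6,7} — only 1 is left for (r1,c6).
row 3 has {1,2,3,6}; column 2 has {1,2,4,6,7} — only 5 is left for (r3,c2).
row 3 has {1,2,3,5,6}; column 4 has {1,2,3,4,5,6} — only 7 is left for (r3,c4).
row 6 has {1,2,4,5,6,7}; column 1 has {1,2,6,7} — only 3 is left for (r6,c1).
row 1 has {1,2,4,6,7}; column 1 has {1,2,3,6,7} — only 5 is left for (r1,c1).
row 1 has {1,2,4,5,6,7}; column 2 has {1,2,4,5,6,7} — only 3 is left for (r1,c2).
row 3 has {1,2,3,5,6,7}; column 1 has {1,2,3,5,6,7} — only 4 is left for (r3,c1).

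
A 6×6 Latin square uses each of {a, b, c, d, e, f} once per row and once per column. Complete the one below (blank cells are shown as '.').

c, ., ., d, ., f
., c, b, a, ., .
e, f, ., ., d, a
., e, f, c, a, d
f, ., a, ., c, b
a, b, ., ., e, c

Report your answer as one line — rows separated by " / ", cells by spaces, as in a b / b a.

(r1,c2) = a
(r1,c3) = e
(r1,c5) = b
(r2,c1) = d
(r2,c5) = f
(r2,c6) = e
(r3,c3) = c
(r3,c4) = b
(r4,c1) = b
(r5,c2) = d
(r5,c4) = e
(r6,c3) = d
(r6,c4) = f

c a e d b f / d c b a f e / e f c b d a / b e f c a d / f d a e c b / a b d f e c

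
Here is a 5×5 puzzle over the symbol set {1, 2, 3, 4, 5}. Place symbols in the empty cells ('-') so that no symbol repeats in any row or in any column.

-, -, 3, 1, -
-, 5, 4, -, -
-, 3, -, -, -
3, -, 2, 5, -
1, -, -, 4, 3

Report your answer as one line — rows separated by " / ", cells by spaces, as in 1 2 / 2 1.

5 4 3 1 2 / 2 5 4 3 1 / 4 3 1 2 5 / 3 1 2 5 4 / 1 2 5 4 3

(r2,c1) = 2
(r2,c4) = 3
(r2,c5) = 1
(r3,c4) = 2
(r4,c5) = 4
(r5,c2) = 2
(r5,c3) = 5
(r1,c2) = 4
(r3,c3) = 1
(r3,c5) = 5
(r4,c2) = 1
(r1,c1) = 5
(r1,c5) = 2
(r3,c1) = 4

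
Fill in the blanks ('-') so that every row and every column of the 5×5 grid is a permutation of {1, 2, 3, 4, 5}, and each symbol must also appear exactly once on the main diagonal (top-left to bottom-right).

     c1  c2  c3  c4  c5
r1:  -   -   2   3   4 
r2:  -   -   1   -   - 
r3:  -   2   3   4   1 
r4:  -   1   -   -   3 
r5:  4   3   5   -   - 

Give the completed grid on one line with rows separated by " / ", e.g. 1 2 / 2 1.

1 5 2 3 4 / 3 4 1 2 5 / 5 2 3 4 1 / 2 1 4 5 3 / 4 3 5 1 2

At row 1, column 2: row 1 has {2,3,4}; column 2 has {1,2,3}; that leaves 5.
At row 2, column 2: row 2 has {1}; column 2 has {1,2,3,5}; the diagonal has {3}; that leaves 4.
At row 3, column 1: row 3 has {1,2,3,4}; column 1 has {4}; that leaves 5.
At row 4, column 1: row 4 has {1,3}; column 1 has {4,5}; that leaves 2.
At row 4, column 3: row 4 has {1,2,3}; column 3 has {1,2,3,5}; that leaves 4.
At row 4, column 4: row 4 has {1,2,3,4}; column 4 has {3,4}; the diagonal has {3,4}; that leaves 5.
At row 5, column 5: row 5 has {3,4,5}; column 5 has {1,3,4}; the diagonal has {3,4,5}; that leaves 2.
At row 1, column 1: row 1 has {2,3,4,5}; column 1 has {2,4,5}; the diagonal has {2,3,4,5}; that leaves 1.
At row 2, column 1: row 2 has {1,4}; column 1 has {1,2,4,5}; that leaves 3.
At row 2, column 4: row 2 has {1,3,4}; column 4 has {3,4,5}; that leaves 2.
At row 2, column 5: row 2 has {1,2,3,4}; column 5 has {1,2,3,4}; that leaves 5.
At row 5, column 4: row 5 has {2,3,4,5}; column 4 has {2,3,4,5}; that leaves 1.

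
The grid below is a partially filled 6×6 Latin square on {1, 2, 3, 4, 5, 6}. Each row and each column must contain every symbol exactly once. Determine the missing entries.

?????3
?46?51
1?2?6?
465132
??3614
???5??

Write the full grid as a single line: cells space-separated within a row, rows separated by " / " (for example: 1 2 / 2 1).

6 5 1 2 4 3 / 2 4 6 3 5 1 / 1 3 2 4 6 5 / 4 6 5 1 3 2 / 5 2 3 6 1 4 / 3 1 4 5 2 6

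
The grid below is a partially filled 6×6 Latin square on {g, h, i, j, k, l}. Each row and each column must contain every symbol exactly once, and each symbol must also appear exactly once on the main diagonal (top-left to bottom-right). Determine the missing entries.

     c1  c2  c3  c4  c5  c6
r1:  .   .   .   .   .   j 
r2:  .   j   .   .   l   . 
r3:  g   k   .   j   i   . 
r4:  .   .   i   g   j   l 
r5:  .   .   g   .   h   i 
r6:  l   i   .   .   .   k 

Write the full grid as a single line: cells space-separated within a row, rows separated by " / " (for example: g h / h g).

i g h l k j / h j k i l g / g k l j i h / k h i g j l / j l g k h i / l i j h g k

(r1,c1) = i
(r3,c3) = l
(r3,c6) = h
(r4,c2) = h
(r5,c2) = l
(r5,c4) = k
(r6,c4) = h
(r6,c5) = g
(r1,c2) = g
(r1,c4) = l
(r1,c5) = k
(r2,c4) = i
(r2,c6) = g
(r4,c1) = k
(r5,c1) = j
(r6,c3) = j
(r1,c3) = h
(r2,c1) = h
(r2,c3) = k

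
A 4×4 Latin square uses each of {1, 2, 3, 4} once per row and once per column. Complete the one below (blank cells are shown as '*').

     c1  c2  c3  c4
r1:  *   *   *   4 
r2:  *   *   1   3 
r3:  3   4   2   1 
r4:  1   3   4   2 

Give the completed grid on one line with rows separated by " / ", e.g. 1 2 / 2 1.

(r1,c1): row 1 has {4}; column 1 has {1,3}, so it must be 2.
(r1,c2): row 1 has {2,4}; column 2 has {3,4}, so it must be 1.
(r1,c3): row 1 has {1,2,4}; column 3 has {1,2,4}, so it must be 3.
(r2,c1): row 2 has {1,3}; column 1 has {1,2,3}, so it must be 4.
(r2,c2): row 2 has {1,3,4}; column 2 has {1,3,4}, so it must be 2.

2 1 3 4 / 4 2 1 3 / 3 4 2 1 / 1 3 4 2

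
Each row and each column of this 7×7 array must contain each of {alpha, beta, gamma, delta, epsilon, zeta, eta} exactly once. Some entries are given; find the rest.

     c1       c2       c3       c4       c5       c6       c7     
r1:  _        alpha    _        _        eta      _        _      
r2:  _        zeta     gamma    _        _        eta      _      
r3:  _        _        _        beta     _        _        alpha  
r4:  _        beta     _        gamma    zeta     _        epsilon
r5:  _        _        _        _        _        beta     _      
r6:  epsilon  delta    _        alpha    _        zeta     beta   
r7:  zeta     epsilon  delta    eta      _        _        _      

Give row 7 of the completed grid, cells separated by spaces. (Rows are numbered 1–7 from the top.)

zeta epsilon delta eta beta alpha gamma

Cell (r2,c7): row 2 has {gamma,zeta,eta}; column 7 has {alpha,beta,epsilon} → delta.
Cell (r6,c3): row 6 has {alpha,beta,delta,epsilon,zeta}; column 3 has {gamma,delta} → eta.
Cell (r6,c5): row 6 has {alpha,beta,delta,epsilon,zeta,eta}; column 5 has {zeta,eta} → gamma.
Cell (r7,c7): row 7 has {delta,epsilon,zeta,eta}; column 7 has {alpha,beta,delta,epsilon} → gamma.
Cell (r1,c7): row 1 has {alpha,eta}; column 7 has {alpha,beta,gamma,delta,epsilon} → zeta.
Cell (r2,c4): row 2 has {gamma,delta,zeta,eta}; column 4 has {alpha,beta,gamma,eta} → epsilon.
Cell (r4,c3): row 4 has {beta,gamma,epsilon,zeta}; column 3 has {gamma,delta,eta} → alpha.
Cell (r4,c6): row 4 has {alpha,beta,gamma,epsilon,zeta}; column 6 has {beta,zeta,eta} → delta.
Cell (r5,c7): row 5 has {beta}; column 7 has {alpha,beta,gamma,delta,epsilon,zeta} → eta.
Cell (r7,c6): row 7 has {gamma,delta,epsilon,zeta,eta}; column 6 has {beta,delta,zeta,eta} → alpha.
Cell (r1,c4): row 1 has {alpha,zeta,eta}; column 4 has {alpha,beta,gamma,epsilon,eta} → delta.
Cell (r4,c1): row 4 has {alpha,beta,gamma,delta,epsilon,zeta}; column 1 has {epsilon,zeta} → eta.
Cell (r5,c2): row 5 has {beta,eta}; column 2 has {alpha,beta,delta,epsilon,zeta} → gamma.
Cell (r5,c4): row 5 has {beta,gamma,eta}; column 4 has {alpha,beta,gamma,delta,epsilon,eta} → zeta.
Cell (r7,c5): row 7 has {alpha,gamma,delta,epsilon,zeta,eta}; column 5 has {gamma,zeta,eta} → beta.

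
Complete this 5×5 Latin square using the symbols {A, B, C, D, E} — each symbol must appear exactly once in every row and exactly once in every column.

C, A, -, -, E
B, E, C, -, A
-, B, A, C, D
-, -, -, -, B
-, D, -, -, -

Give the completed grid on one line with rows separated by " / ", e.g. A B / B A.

C A D B E / B E C D A / E B A C D / D C E A B / A D B E C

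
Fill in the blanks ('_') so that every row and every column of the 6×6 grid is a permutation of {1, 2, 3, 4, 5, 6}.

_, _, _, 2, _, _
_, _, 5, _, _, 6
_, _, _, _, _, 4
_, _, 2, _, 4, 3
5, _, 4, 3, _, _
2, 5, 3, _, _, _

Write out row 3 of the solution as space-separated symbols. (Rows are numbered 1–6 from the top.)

Cell (r6,c6): row 6 has {2,3,5}; column 6 has {3,4,6} → 1.
Cell (r1,c6): row 1 has {2}; column 6 has {1,3,4,6} → 5.
Cell (r5,c6): row 5 has {3,4,5}; column 6 has {1,3,4,5,6} → 2.
Cell (r6,c5): row 6 has {1,2,3,5}; column 5 has {4} → 6.
Cell (r5,c5): row 5 has {2,3,4,5}; column 5 has {4,6} → 1.
Cell (r6,c4): row 6 has {1,2,3,5,6}; column 4 has {2,3} → 4.
Cell (r1,c5): row 1 has {2,5}; column 5 has {1,4,6} → 3.
Cell (r2,c4): row 2 has {5,6}; column 4 has {2,3,4} → 1.
Cell (r2,c5): row 2 has {1,5,6}; column 5 has {1,3,4,6} → 2.
Cell (r3,c5): row 3 has {4}; column 5 has {1,2,3,4,6} → 5.
Cell (r5,c2): row 5 has {1,2,3,4,5}; column 2 has {5} → 6.
Cell (r3,c4): row 3 has {4,5}; column 4 has {1,2,3,4} → 6.
Cell (r4,c2): row 4 has {2,3,4}; column 2 has {5,6} → 1.
Cell (r4,c4): row 4 has {1,2,3,4}; column 4 has {1,2,3,4,6} → 5.
Cell (r1,c2): row 1 has {2,3,5}; column 2 has {1,5,6} → 4.
Cell (r2,c2): row 2 has {1,2,5,6}; column 2 has {1,4,5,6} → 3.
Cell (r3,c2): row 3 has {4,5,6}; column 2 has {1,3,4,5,6} → 2.
Cell (r3,c3): row 3 has {2,4,5,6}; column 3 has {2,3,4,5} → 1.
Cell (r4,c1): row 4 has {1,2,3,4,5}; column 1 has {2,5} → 6.
Cell (r1,c1): row 1 has {2,3,4,5}; column 1 has {2,5,6} → 1.
Cell (r1,c3): row 1 has {1,2,3,4,5}; column 3 has {1,2,3,4,5} → 6.
Cell (r2,c1): row 2 has {1,2,3,5,6}; column 1 has {1,2,5,6} → 4.
Cell (r3,c1): row 3 has {1,2,4,5,6}; column 1 has {1,2,4,5,6} → 3.

3 2 1 6 5 4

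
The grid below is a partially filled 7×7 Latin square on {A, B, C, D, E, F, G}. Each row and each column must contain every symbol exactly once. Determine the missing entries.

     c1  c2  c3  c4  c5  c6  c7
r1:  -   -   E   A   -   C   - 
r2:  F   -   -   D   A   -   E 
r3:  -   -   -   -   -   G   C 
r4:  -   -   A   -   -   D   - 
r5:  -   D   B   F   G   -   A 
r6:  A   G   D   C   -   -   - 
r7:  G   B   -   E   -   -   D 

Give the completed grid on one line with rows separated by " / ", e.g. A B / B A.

D F E A B C G / F C G D A B E / E A F B D G C / B E A G C D F / C D B F G E A / A G D C E F B / G B C E F A D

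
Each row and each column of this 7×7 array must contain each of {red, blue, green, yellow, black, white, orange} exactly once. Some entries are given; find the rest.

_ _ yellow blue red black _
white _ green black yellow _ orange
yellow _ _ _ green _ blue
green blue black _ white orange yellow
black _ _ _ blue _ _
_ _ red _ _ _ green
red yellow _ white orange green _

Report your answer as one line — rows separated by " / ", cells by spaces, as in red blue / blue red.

(r1,c1) = orange
(r1,c7) = white
(r2,c2) = red
(r2,c6) = blue
(r4,c4) = red
(r5,c7) = red
(r6,c1) = blue
(r6,c5) = black
(r7,c3) = blue
(r7,c7) = black
(r1,c2) = green
(r3,c4) = orange
(r6,c4) = yellow
(r6,c6) = white
(r3,c3) = white
(r3,c6) = red
(r5,c3) = orange
(r5,c4) = green
(r5,c6) = yellow
(r6,c2) = orange
(r3,c2) = black
(r5,c2) = white

orange green yellow blue red black white / white red green black yellow blue orange / yellow black white orange green red blue / green blue black red white orange yellow / black white orange green blue yellow red / blue orange red yellow black white green / red yellow blue white orange green black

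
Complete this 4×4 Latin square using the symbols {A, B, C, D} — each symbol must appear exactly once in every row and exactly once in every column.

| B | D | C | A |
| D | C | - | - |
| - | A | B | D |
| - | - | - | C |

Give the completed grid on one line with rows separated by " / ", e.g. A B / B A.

B D C A / D C A B / C A B D / A B D C

At row 2, column 3: row 2 has {C,D}; column 3 has {B,C}; that leaves A.
At row 2, column 4: row 2 has {A,C,D}; column 4 has {A,C,D}; that leaves B.
At row 3, column 1: row 3 has {A,B,D}; column 1 has {B,D}; that leaves C.
At row 4, column 1: row 4 has {C}; column 1 has {B,C,D}; that leaves A.
At row 4, column 2: row 4 has {A,C}; column 2 has {A,C,D}; that leaves B.
At row 4, column 3: row 4 has {A,B,C}; column 3 has {A,B,C}; that leaves D.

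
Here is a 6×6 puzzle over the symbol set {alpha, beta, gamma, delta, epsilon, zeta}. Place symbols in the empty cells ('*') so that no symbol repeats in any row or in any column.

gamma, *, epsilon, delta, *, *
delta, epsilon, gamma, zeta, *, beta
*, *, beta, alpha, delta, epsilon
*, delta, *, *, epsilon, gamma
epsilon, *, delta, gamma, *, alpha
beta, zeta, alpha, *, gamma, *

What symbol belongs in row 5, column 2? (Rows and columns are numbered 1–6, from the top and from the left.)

beta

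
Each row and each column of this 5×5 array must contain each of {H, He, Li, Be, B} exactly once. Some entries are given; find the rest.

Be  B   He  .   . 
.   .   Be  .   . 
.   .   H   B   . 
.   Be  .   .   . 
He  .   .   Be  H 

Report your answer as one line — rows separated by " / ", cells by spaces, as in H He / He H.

(r1,c5): row 1 has {He,Be,B}; column 5 has {H}, so it must be Li.
(r3,c1): row 3 has {H,B}; column 1 has {He,Be}, so it must be Li.
(r3,c2): row 3 has {H,Li,B}; column 2 has {Be,B}, so it must be He.
(r3,c5): row 3 has {H,He,Li,B}; column 5 has {H,Li}, so it must be Be.
(r5,c2): row 5 has {H,He,Be}; column 2 has {He,Be,B}, so it must be Li.
(r5,c3): row 5 has {H,He,Li,Be}; column 3 has {H,He,Be}, so it must be B.
(r1,c4): row 1 has {He,Li,Be,B}; column 4 has {Be,B}, so it must be H.
(r2,c2): row 2 has {Be}; column 2 has {He,Li,Be,B}, so it must be H.
(r4,c3): row 4 has {Be}; column 3 has {H,He,Be,B}, so it must be Li.
(r4,c4): row 4 has {Li,Be}; column 4 has {H,Be,B}, so it must be He.
(r4,c5): row 4 has {He,Li,Be}; column 5 has {H,Li,Be}, so it must be B.
(r2,c1): row 2 has {H,Be}; column 1 has {He,Li,Be}, so it must be B.
(r2,c4): row 2 has {H,Be,B}; column 4 has {H,He,Be,B}, so it must be Li.
(r2,c5): row 2 has {H,Li,Be,B}; column 5 has {H,Li,Be,B}, so it must be He.
(r4,c1): row 4 has {He,Li,Be,B}; column 1 has {He,Li,Be,B}, so it must be H.

Be B He H Li / B H Be Li He / Li He H B Be / H Be Li He B / He Li B Be H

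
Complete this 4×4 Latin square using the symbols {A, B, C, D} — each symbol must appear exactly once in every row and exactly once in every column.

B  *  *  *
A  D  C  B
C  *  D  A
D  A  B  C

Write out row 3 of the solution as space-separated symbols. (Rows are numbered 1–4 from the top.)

row 1 has {B}; column 2 has {A,D} — only C is left for (r1,c2).
row 1 has {B,C}; column 3 has {B,C,D} — only A is left for (r1,c3).
row 1 has {A,B,C}; column 4 has {A,B,C} — only D is left for (r1,c4).
row 3 has {A,C,D}; column 2 has {A,C,D} — only B is left for (r3,c2).

C B D A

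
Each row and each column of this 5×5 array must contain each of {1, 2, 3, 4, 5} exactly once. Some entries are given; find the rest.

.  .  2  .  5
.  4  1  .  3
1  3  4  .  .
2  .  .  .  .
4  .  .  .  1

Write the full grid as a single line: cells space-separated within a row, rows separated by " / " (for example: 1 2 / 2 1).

row 1 has {2,5}; column 1 has {1,2,4} — only 3 is left for (r1,c1).
row 1 has {2,3,5}; column 2 has {3,4} — only 1 is left for (r1,c2).
row 1 has {1,2,3,5}; column 4 is empty so far — only 4 is left for (r1,c4).
row 2 has {1,3,4}; column 1 has {1,2,3,4} — only 5 is left for (r2,c1).
row 2 has {1,3,4,5}; column 4 has {4} — only 2 is left for (r2,c4).
row 3 has {1,3,4}; column 4 has {2,4} — only 5 is left for (r3,c4).
row 3 has {1,3,4,5}; column 5 has {1,3,5} — only 2 is left for (r3,c5).
row 4 has {2}; column 2 has {1,3,4} — only 5 is left for (r4,c2).
row 4 has {2,5}; column 3 has {1,2,4} — only 3 is left for (r4,c3).
row 4 has {2,3,5}; column 4 has {2,4,5} — only 1 is left for (r4,c4).
row 4 has {1,2,3,5}; column 5 has {1,2,3,5} — only 4 is left for (r4,c5).
row 5 has {1,4}; column 2 has {1,3,4,5} — only 2 is left for (r5,c2).
row 5 has {1,2,4}; column 3 has {1,2,3,4} — only 5 is left for (r5,c3).
row 5 has {1,2,4,5}; column 4 has {1,2,4,5} — only 3 is left for (r5,c4).

3 1 2 4 5 / 5 4 1 2 3 / 1 3 4 5 2 / 2 5 3 1 4 / 4 2 5 3 1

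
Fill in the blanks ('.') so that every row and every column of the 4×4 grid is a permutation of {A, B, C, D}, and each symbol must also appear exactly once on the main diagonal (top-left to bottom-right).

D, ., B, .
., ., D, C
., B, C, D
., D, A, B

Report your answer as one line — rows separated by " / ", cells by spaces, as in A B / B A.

D C B A / B A D C / A B C D / C D A B

(r1,c4) = A
(r2,c2) = A
(r3,c1) = A
(r4,c1) = C
(r1,c2) = C
(r2,c1) = B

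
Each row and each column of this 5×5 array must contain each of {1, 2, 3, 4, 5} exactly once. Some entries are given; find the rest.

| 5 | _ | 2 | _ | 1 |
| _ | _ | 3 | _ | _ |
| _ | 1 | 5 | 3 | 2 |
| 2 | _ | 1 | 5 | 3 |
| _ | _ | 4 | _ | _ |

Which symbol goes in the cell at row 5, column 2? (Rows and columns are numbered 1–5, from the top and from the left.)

2

(r1,c4) = 4
(r3,c1) = 4
(r4,c2) = 4
(r5,c5) = 5
(r1,c2) = 3
(r2,c1) = 1
(r2,c4) = 2
(r2,c5) = 4
(r5,c1) = 3
(r5,c2) = 2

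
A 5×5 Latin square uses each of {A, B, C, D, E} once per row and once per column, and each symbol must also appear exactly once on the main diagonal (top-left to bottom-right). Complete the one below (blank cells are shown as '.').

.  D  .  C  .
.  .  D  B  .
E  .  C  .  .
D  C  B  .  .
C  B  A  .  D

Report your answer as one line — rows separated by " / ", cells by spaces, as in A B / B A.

B D E C A / A E D B C / E A C D B / D C B A E / C B A E D

Cell (r1,c3): row 1 has {C,D}; column 3 has {A,B,C,D} → E.
Cell (r2,c1): row 2 has {B,D}; column 1 has {C,D,E} → A.
Cell (r2,c2): row 2 has {A,B,D}; column 2 has {B,C,D}; the diagonal has {C,D} → E.
Cell (r2,c5): row 2 has {A,B,D,E}; column 5 has {D} → C.
Cell (r3,c2): row 3 has {C,E}; column 2 has {B,C,D,E} → A.
Cell (r3,c4): row 3 has {A,C,E}; column 4 has {B,C} → D.
Cell (r3,c5): row 3 has {A,C,D,E}; column 5 has {C,D} → B.
Cell (r4,c4): row 4 has {B,C,D}; column 4 has {B,C,D}; the diagonal has {C,D,E} → A.
Cell (r4,c5): row 4 has {A,B,C,D}; column 5 has {B,C,D} → E.
Cell (r5,c4): row 5 has {A,B,C,D}; column 4 has {A,B,C,D} → E.
Cell (r1,c1): row 1 has {C,D,E}; column 1 has {A,C,D,E}; the diagonal has {A,C,D,E} → B.
Cell (r1,c5): row 1 has {B,C,D,E}; column 5 has {B,C,D,E} → A.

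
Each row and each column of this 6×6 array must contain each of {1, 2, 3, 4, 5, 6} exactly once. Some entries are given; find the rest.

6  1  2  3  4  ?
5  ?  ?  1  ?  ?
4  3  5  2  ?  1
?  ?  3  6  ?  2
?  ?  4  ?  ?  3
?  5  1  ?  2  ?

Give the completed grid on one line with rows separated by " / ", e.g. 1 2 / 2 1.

(r1,c6) = 5
(r2,c3) = 6
(r2,c5) = 3
(r2,c6) = 4
(r3,c5) = 6
(r4,c1) = 1
(r4,c2) = 4
(r4,c5) = 5
(r5,c1) = 2
(r5,c2) = 6
(r5,c4) = 5
(r5,c5) = 1
(r6,c1) = 3
(r6,c4) = 4
(r6,c6) = 6
(r2,c2) = 2

6 1 2 3 4 5 / 5 2 6 1 3 4 / 4 3 5 2 6 1 / 1 4 3 6 5 2 / 2 6 4 5 1 3 / 3 5 1 4 2 6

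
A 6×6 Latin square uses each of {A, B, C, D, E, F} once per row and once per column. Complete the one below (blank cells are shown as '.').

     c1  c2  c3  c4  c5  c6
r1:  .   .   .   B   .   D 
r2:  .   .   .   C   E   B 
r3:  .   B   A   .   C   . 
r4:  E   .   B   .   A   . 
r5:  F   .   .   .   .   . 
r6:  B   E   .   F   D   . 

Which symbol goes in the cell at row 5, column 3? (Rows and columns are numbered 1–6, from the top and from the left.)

row 1 has {B,D}; column 5 has {A,C,D,E} — only F is left for (r1,c5).
row 3 has {A,B,C}; column 1 has {B,E,F} — only D is left for (r3,c1).
row 3 has {A,B,C,D}; column 4 has {B,C,F} — only E is left for (r3,c4).
row 3 has {A,B,C,D,E}; column 6 has {B,D} — only F is left for (r3,c6).
row 4 has {A,B,E}; column 4 has {B,C,E,F} — only D is left for (r4,c4).
row 4 has {A,B,D,E}; column 6 has {B,D,F} — only C is left for (r4,c6).
row 5 has {F}; column 4 has {B,C,D,E,F} — only A is left for (r5,c4).
row 5 has {A,F}; column 5 has {A,C,D,E,F} — only B is left for (r5,c5).
row 5 has {A,B,F}; column 6 has {B,C,D,F} — only E is left for (r5,c6).
row 6 has {B,D,E,F}; column 3 has {A,B} — only C is left for (r6,c3).
row 6 has {B,C,D,E,F}; column 6 has {B,C,D,E,F} — only A is left for (r6,c6).
row 1 has {B,D,F}; column 3 has {A,B,C} — only E is left for (r1,c3).
row 2 has {B,C,E}; column 1 has {B,D,E,F} — only A is left for (r2,c1).
row 4 has {A,B,C,D,E}; column 2 has {B,E} — only F is left for (r4,c2).
row 5 has {A,B,E,F}; column 3 has {A,B,C,E} — only D is left for (r5,c3).

D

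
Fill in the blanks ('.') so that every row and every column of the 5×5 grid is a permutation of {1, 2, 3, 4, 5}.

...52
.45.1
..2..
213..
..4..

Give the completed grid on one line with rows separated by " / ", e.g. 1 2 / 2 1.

4 3 1 5 2 / 3 4 5 2 1 / 1 5 2 3 4 / 2 1 3 4 5 / 5 2 4 1 3

At row 1, column 2: row 1 has {2,5}; column 2 has {1,4}; that leaves 3.
At row 1, column 3: row 1 has {2,3,5}; column 3 has {2,3,4,5}; that leaves 1.
At row 2, column 1: row 2 has {1,4,5}; column 1 has {2}; that leaves 3.
At row 2, column 4: row 2 has {1,3,4,5}; column 4 has {5}; that leaves 2.
At row 3, column 2: row 3 has {2}; column 2 has {1,3,4}; that leaves 5.
At row 4, column 4: row 4 has {1,2,3}; column 4 has {2,5}; that leaves 4.
At row 4, column 5: row 4 has {1,2,3,4}; column 5 has {1,2}; that leaves 5.
At row 5, column 2: row 5 has {4}; column 2 has {1,3,4,5}; that leaves 2.
At row 5, column 5: row 5 has {2,4}; column 5 has {1,2,5}; that leaves 3.
At row 1, column 1: row 1 has {1,2,3,5}; column 1 has {2,3}; that leaves 4.
At row 3, column 1: row 3 has {2,5}; column 1 has {2,3,4}; that leaves 1.
At row 3, column 4: row 3 has {1,2,5}; column 4 has {2,4,5}; that leaves 3.
At row 3, column 5: row 3 has {1,2,3,5}; column 5 has {1,2,3,5}; that leaves 4.
At row 5, column 1: row 5 has {2,3,4}; column 1 has {1,2,3,4}; that leaves 5.
At row 5, column 4: row 5 has {2,3,4,5}; column 4 has {2,3,4,5}; that leaves 1.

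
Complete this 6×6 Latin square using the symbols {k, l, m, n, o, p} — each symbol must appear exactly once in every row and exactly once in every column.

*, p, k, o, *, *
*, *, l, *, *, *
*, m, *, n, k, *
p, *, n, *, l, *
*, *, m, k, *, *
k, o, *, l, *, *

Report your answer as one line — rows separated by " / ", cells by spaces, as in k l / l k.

n p k o m l / m n l p o k / l m o n k p / p k n m l o / o l m k p n / k o p l n m

At row 4, column 2: row 4 has {l,n,p}; column 2 has {m,o,p}; that leaves k.
At row 4, column 4: row 4 has {k,l,n,p}; column 4 has {k,l,n,o}; that leaves m.
At row 4, column 6: row 4 has {k,l,m,n,p}; column 6 is empty so far; that leaves o.
At row 6, column 3: row 6 has {k,l,o}; column 3 has {k,l,m,n}; that leaves p.
At row 2, column 2: row 2 has {l}; column 2 has {k,m,o,p}; that leaves n.
At row 2, column 4: row 2 has {l,n}; column 4 has {k,l,m,n,o}; that leaves p.
At row 3, column 3: row 3 has {k,m,n}; column 3 has {k,l,m,n,p}; that leaves o.
At row 5, column 2: row 5 has {k,m}; column 2 has {k,m,n,o,p}; that leaves l.
At row 3, column 1: row 3 has {k,m,n,o}; column 1 has {k,p}; that leaves l.
At row 3, column 6: row 3 has {k,l,m,n,o}; column 6 has {o}; that leaves p.
At row 5, column 6: row 5 has {k,l,m}; column 6 has {o,p}; that leaves n.
At row 6, column 6: row 6 has {k,l,o,p}; column 6 has {n,o,p}; that leaves m.
At row 1, column 6: row 1 has {k,o,p}; column 6 has {m,n,o,p}; that leaves l.
At row 2, column 6: row 2 has {l,n,p}; column 6 has {l,m,n,o,p}; that leaves k.
At row 5, column 1: row 5 has {k,l,m,n}; column 1 has {k,l,p}; that leaves o.
At row 5, column 5: row 5 has {k,l,m,n,o}; column 5 has {k,l}; that leaves p.
At row 6, column 5: row 6 has {k,l,m,o,p}; column 5 has {k,l,p}; that leaves n.
At row 1, column 5: row 1 has {k,l,o,p}; column 5 has {k,l,n,p}; that leaves m.
At row 2, column 1: row 2 has {k,l,n,p}; column 1 has {k,l,o,p}; that leaves m.
At row 2, column 5: row 2 has {k,l,m,n,p}; column 5 has {k,l,m,n,p}; that leaves o.
At row 1, column 1: row 1 has {k,l,m,o,p}; column 1 has {k,l,m,o,p}; that leaves n.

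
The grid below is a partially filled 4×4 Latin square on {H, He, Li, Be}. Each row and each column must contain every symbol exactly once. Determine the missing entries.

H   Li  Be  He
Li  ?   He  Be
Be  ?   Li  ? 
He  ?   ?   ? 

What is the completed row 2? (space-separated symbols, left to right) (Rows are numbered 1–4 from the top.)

At row 2, column 2: row 2 has {He,Li,Be}; column 2 has {Li}; that leaves H.

Li H He Be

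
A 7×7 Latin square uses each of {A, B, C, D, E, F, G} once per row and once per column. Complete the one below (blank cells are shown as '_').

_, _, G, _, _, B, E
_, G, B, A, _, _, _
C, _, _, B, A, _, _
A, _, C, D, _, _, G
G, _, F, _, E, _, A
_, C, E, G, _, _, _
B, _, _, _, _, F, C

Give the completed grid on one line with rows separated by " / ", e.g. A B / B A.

D A G F C B E / E G B A F C D / C E D B A G F / A F C D B E G / G B F C E D A / F C E G D A B / B D A E G F C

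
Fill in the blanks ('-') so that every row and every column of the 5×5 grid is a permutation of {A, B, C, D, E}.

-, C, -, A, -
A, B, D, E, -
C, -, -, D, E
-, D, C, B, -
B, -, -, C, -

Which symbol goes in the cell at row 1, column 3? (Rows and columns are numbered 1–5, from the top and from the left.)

At row 2, column 5: row 2 has {A,B,D,E}; column 5 has {E}; that leaves C.
At row 3, column 2: row 3 has {C,D,E}; column 2 has {B,C,D}; that leaves A.
At row 3, column 3: row 3 has {A,C,D,E}; column 3 has {C,D}; that leaves B.
At row 4, column 1: row 4 has {B,C,D}; column 1 has {A,B,C}; that leaves E.
At row 4, column 5: row 4 has {B,C,D,E}; column 5 has {C,E}; that leaves A.
At row 5, column 2: row 5 has {B,C}; column 2 has {A,B,C,D}; that leaves E.
At row 5, column 3: row 5 has {B,C,E}; column 3 has {B,C,D}; that leaves A.
At row 5, column 5: row 5 has {A,B,C,E}; column 5 has {A,C,E}; that leaves D.
At row 1, column 1: row 1 has {A,C}; column 1 has {A,B,C,E}; that leaves D.
At row 1, column 3: row 1 has {A,C,D}; column 3 has {A,B,C,D}; that leaves E.

E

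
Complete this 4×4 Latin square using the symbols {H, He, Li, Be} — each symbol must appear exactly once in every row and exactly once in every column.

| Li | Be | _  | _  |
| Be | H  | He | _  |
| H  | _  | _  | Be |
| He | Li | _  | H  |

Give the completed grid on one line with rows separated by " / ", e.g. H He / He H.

At row 1, column 3: row 1 has {Li,Be}; column 3 has {He}; that leaves H.
At row 1, column 4: row 1 has {H,Li,Be}; column 4 has {H,Be}; that leaves He.
At row 2, column 4: row 2 has {H,He,Be}; column 4 has {H,He,Be}; that leaves Li.
At row 3, column 2: row 3 has {H,Be}; column 2 has {H,Li,Be}; that leaves He.
At row 3, column 3: row 3 has {H,He,Be}; column 3 has {H,He}; that leaves Li.
At row 4, column 3: row 4 has {H,He,Li}; column 3 has {H,He,Li}; that leaves Be.

Li Be H He / Be H He Li / H He Li Be / He Li Be H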